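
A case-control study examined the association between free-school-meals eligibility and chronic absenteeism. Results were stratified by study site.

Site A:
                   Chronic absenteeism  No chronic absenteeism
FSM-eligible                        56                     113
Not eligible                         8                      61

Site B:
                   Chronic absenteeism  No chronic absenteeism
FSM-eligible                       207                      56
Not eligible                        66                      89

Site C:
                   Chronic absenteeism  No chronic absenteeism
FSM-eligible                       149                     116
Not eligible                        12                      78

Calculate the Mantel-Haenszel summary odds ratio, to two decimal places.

OR_MH = Σ(aᵢdᵢ/nᵢ) / Σ(bᵢcᵢ/nᵢ), where nᵢ is the stratum total.
Stratum 1 (Site A): n = 238; a·d/n = 56·61/238 = 14.3529; b·c/n = 113·8/238 = 3.7983
Stratum 2 (Site B): n = 418; a·d/n = 207·89/418 = 44.0742; b·c/n = 56·66/418 = 8.8421
Stratum 3 (Site C): n = 355; a·d/n = 149·78/355 = 32.7380; b·c/n = 116·12/355 = 3.9211
OR_MH = (14.3529 + 44.0742 + 32.7380) / (3.7983 + 8.8421 + 3.9211) = 91.1651 / 16.5616 = 5.50463

5.50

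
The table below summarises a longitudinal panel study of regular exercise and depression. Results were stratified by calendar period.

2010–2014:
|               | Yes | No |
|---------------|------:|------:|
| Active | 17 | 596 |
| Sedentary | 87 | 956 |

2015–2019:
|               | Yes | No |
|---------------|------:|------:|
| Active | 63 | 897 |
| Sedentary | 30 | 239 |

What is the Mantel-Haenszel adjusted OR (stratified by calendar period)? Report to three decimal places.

0.415

OR_MH = Σ(aᵢdᵢ/nᵢ) / Σ(bᵢcᵢ/nᵢ), where nᵢ is the stratum total.
Stratum 1 (2010–2014): n = 1656; a·d/n = 17·956/1656 = 9.8140; b·c/n = 596·87/1656 = 31.3116
Stratum 2 (2015–2019): n = 1229; a·d/n = 63·239/1229 = 12.2514; b·c/n = 897·30/1229 = 21.8959
OR_MH = (9.8140 + 12.2514) / (31.3116 + 21.8959) = 22.0654 / 53.2074 = 0.41471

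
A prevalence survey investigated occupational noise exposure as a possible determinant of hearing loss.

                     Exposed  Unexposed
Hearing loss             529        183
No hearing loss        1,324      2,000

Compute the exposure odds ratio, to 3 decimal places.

4.367

Reading the table with exposure as columns: a = 529 (Exposed, case), b = 1324 (Exposed, non-case), c = 183 (Unexposed, case), d = 2000.
OR = (a·d)/(b·c) = (529 × 2000) / (1324 × 183) = 1058000 / 242292 = 4.36663
The odds of hearing loss are about 4.37 times as high in the exposed group.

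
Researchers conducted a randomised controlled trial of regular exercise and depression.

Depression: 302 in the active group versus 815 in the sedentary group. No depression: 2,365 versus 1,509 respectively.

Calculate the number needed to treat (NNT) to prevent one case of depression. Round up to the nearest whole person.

5

Risk in treated group = 302/2667 = 0.11324; risk in control = 815/2324 = 0.35069.
Absolute risk reduction = 0.35069 − 0.11324 = 0.23745
NNT = 1 / ARR = 1 / 0.23745 = 4.211 → round up → 5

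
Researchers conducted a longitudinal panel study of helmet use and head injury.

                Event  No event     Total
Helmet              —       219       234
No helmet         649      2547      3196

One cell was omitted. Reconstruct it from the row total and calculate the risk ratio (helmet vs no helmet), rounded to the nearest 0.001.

The missing cell is in the exposed row: 234 − 219 = 15.
So a = 15, b = 219, c = 649, d = 2547.
RR = [a/(a+b)] / [c/(c+d)] = (15/234) / (649/3196) = 0.06410/0.20307 = 0.31567

0.316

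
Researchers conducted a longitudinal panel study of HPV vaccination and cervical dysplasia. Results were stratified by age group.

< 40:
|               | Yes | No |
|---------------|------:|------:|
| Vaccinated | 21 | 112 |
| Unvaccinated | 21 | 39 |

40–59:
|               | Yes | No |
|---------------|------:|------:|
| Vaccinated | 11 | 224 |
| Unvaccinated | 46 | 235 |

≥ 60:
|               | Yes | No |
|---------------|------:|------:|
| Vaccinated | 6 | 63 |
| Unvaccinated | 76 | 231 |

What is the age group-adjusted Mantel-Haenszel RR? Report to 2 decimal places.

0.35

RR_MH = Σ(aᵢ·n₀ᵢ/nᵢ) / Σ(cᵢ·n₁ᵢ/nᵢ), with n₁ᵢ = aᵢ+bᵢ (exposed), n₀ᵢ = cᵢ+dᵢ (unexposed), nᵢ = n₁ᵢ+n₀ᵢ.
Stratum 1 (< 40): n₁ = 133, n₀ = 60, n = 193; a·n₀/n = 21·60/193 = 6.5285; c·n₁/n = 21·133/193 = 14.4715
Stratum 2 (40–59): n₁ = 235, n₀ = 281, n = 516; a·n₀/n = 11·281/516 = 5.9903; c·n₁/n = 46·235/516 = 20.9496
Stratum 3 (≥ 60): n₁ = 69, n₀ = 307, n = 376; a·n₀/n = 6·307/376 = 4.8989; c·n₁/n = 76·69/376 = 13.9468
RR_MH = (6.5285 + 5.9903 + 4.8989) / (14.4715 + 20.9496 + 13.9468) = 17.4177 / 49.3679 = 0.35281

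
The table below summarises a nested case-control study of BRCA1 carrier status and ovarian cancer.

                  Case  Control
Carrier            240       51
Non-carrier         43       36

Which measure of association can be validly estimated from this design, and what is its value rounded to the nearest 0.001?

Cells: a = 240, b = 51, c = 43, d = 36.
This is a nested case-control study: participants were sampled on outcome status, so risks in the source population cannot be estimated directly — relative risk is not valid here. The odds ratio is the appropriate measure.
OR = (a·d)/(b·c) = (240 × 36) / (51 × 43) = 8640 / 2193 = 3.93981

3.940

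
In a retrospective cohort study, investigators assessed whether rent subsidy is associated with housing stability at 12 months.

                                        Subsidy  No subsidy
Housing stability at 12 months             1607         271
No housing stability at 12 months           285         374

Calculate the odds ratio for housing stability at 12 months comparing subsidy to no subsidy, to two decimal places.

Reading the table with exposure as columns: a = 1607 (Subsidy, case), b = 285 (Subsidy, non-case), c = 271 (No subsidy, case), d = 374.
OR = (a·d)/(b·c) = (1607 × 374) / (285 × 271) = 601018 / 77235 = 7.78168
The odds of housing stability at 12 months are about 7.78 times as high in the subsidy group.

7.78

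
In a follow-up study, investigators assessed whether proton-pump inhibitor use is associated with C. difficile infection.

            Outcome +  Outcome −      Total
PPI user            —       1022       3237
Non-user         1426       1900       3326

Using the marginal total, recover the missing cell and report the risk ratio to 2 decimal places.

1.60

The missing cell is in the exposed row: 3237 − 1022 = 2215.
So a = 2215, b = 1022, c = 1426, d = 1900.
RR = [a/(a+b)] / [c/(c+d)] = (2215/3237) / (1426/3326) = 0.68428/0.42874 = 1.59600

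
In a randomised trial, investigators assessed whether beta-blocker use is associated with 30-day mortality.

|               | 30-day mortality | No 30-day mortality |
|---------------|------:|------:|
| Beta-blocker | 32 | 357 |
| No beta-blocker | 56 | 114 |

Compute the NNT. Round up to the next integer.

Risk in treated group = 32/389 = 0.08226; risk in control = 56/170 = 0.32941.
Absolute risk reduction = 0.32941 − 0.08226 = 0.24715
NNT = 1 / ARR = 1 / 0.24715 = 4.046 → round up → 5

5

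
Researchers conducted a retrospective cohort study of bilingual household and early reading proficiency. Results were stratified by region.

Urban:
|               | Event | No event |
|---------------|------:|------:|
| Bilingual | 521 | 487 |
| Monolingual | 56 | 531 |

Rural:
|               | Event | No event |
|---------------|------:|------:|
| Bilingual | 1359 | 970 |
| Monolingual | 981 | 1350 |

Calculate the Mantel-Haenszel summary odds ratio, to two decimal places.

2.56

OR_MH = Σ(aᵢdᵢ/nᵢ) / Σ(bᵢcᵢ/nᵢ), where nᵢ is the stratum total.
Stratum 1 (Urban): n = 1595; a·d/n = 521·531/1595 = 173.4489; b·c/n = 487·56/1595 = 17.0984
Stratum 2 (Rural): n = 4660; a·d/n = 1359·1350/4660 = 393.7017; b·c/n = 970·981/4660 = 204.1996
OR_MH = (173.4489 + 393.7017) / (17.0984 + 204.1996) = 567.1506 / 221.2980 = 2.56284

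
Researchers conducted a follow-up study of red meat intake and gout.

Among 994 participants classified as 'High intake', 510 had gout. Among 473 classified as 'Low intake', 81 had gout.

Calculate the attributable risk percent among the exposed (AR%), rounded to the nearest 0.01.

From the description: a = 510, b = 484, c = 81, d = 392.
Risk in exposed = 510/994 = 0.51308; risk in unexposed = 81/473 = 0.17125.
RR = 0.51308/0.17125 = 2.99612
AR% = (RR − 1)/RR × 100 = (2.99612 − 1)/2.99612 × 100 = 66.6236%

66.62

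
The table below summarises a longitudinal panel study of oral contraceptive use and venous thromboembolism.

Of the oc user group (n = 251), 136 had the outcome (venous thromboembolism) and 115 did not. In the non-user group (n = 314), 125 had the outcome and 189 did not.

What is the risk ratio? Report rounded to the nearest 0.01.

1.36

From the description: a = 136, b = 115, c = 125, d = 189.
Risk in exposed = 136/251 = 0.54183; risk in unexposed = 125/314 = 0.39809.
RR = 0.54183 / 0.39809 = 1.36108
The risk among the exposed is 1.36 times that among the unexposed.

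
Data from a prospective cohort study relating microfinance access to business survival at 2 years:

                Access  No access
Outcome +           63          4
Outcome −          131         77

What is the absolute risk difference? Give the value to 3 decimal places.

Reading the table with exposure as columns: a = 63 (Access, case), b = 131 (Access, non-case), c = 4 (No access, case), d = 77.
Risk in exposed = 63/194 = 0.324742; risk in unexposed = 4/81 = 0.049383.
Risk difference = 0.324742 − 0.049383 = 0.275360

0.275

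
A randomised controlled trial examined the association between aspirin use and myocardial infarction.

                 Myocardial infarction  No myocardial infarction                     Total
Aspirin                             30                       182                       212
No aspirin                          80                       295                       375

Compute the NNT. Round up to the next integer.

14

Risk in treated group = 30/212 = 0.14151; risk in control = 80/375 = 0.21333.
Absolute risk reduction = 0.21333 − 0.14151 = 0.07182
NNT = 1 / ARR = 1 / 0.07182 = 13.923 → round up → 14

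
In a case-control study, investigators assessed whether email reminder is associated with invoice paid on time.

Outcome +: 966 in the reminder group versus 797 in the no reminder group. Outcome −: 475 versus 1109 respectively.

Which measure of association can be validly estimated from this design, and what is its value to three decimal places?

From the description: a = 966, b = 475, c = 797, d = 1109.
This is a case-control study: participants were sampled on outcome status, so risks in the source population cannot be estimated directly — relative risk is not valid here. The odds ratio is the appropriate measure.
OR = (a·d)/(b·c) = (966 × 1109) / (475 × 797) = 1071294 / 378575 = 2.82981

2.830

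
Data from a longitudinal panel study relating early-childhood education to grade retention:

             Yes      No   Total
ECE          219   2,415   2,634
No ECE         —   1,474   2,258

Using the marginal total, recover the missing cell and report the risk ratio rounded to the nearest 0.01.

0.24

The missing cell is in the unexposed row: 2258 − 1474 = 784.
So a = 219, b = 2415, c = 784, d = 1474.
RR = [a/(a+b)] / [c/(c+d)] = (219/2634) / (784/2258) = 0.08314/0.34721 = 0.23946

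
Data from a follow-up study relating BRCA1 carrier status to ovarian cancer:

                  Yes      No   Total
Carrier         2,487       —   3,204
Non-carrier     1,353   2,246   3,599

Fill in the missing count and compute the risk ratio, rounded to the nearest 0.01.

2.06

The missing cell is in the exposed row: 3204 − 2487 = 717.
So a = 2487, b = 717, c = 1353, d = 2246.
RR = [a/(a+b)] / [c/(c+d)] = (2487/3204) / (1353/3599) = 0.77622/0.37594 = 2.06475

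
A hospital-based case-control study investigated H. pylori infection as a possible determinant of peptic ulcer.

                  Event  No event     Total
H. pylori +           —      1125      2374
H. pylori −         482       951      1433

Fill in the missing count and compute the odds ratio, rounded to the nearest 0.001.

The missing cell is in the exposed row: 2374 − 1125 = 1249.
So a = 1249, b = 1125, c = 482, d = 951.
OR = (a·d)/(b·c) = (1249 × 951) / (1125 × 482) = 1187799 / 542250 = 2.19050

2.191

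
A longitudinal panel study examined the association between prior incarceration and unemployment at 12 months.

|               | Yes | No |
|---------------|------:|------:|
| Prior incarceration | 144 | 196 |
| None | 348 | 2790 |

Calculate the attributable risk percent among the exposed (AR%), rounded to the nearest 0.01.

Cells: a = 144, b = 196, c = 348, d = 2790.
Risk in exposed = 144/340 = 0.42353; risk in unexposed = 348/3138 = 0.11090.
RR = 0.42353/0.11090 = 3.81907
AR% = (RR − 1)/RR × 100 = (3.81907 − 1)/3.81907 × 100 = 73.8156%

73.82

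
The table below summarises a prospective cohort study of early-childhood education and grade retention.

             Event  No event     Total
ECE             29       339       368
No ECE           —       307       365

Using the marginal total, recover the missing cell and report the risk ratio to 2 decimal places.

The missing cell is in the unexposed row: 365 − 307 = 58.
So a = 29, b = 339, c = 58, d = 307.
RR = [a/(a+b)] / [c/(c+d)] = (29/368) / (58/365) = 0.07880/0.15890 = 0.49592

0.50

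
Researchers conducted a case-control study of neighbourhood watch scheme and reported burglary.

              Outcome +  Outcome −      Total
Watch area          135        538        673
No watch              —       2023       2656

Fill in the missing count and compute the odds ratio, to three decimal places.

The missing cell is in the unexposed row: 2656 − 2023 = 633.
So a = 135, b = 538, c = 633, d = 2023.
OR = (a·d)/(b·c) = (135 × 2023) / (538 × 633) = 273105 / 340554 = 0.80194

0.802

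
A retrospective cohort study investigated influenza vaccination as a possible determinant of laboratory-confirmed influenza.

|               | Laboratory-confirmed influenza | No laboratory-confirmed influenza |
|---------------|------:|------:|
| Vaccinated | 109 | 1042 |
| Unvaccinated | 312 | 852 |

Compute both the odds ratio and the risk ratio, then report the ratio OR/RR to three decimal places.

Cells: a = 109, b = 1042, c = 312, d = 852.
OR = (109·852)/(1042·312) = 92868/325104 = 0.28566
Risk in exposed = 109/1151 = 0.09470; risk in unexposed = 312/1164 = 0.26804; RR = 0.35330
OR/RR = 0.28566 / 0.35330 = 0.80853
The outcome is not rare, so the OR lies further from 1 than the RR.

0.809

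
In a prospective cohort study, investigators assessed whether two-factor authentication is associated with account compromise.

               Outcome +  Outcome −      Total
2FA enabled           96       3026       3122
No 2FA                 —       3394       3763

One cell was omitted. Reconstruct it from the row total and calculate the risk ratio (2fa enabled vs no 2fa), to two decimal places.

The missing cell is in the unexposed row: 3763 − 3394 = 369.
So a = 96, b = 3026, c = 369, d = 3394.
RR = [a/(a+b)] / [c/(c+d)] = (96/3122) / (369/3763) = 0.03075/0.09806 = 0.31358

0.31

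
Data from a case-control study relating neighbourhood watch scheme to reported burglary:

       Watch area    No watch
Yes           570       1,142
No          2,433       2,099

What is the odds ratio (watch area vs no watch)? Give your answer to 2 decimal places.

Reading the table with exposure as columns: a = 570 (Watch area, case), b = 2433 (Watch area, non-case), c = 1142 (No watch, case), d = 2099.
OR = (a·d)/(b·c) = (570 × 2099) / (2433 × 1142) = 1196430 / 2778486 = 0.43061
Exposure is associated with lower odds of reported burglary (OR = 0.43 < 1).

0.43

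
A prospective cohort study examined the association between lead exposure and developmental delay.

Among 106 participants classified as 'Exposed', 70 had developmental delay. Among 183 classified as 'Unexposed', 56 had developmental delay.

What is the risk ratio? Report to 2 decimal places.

2.16

From the description: a = 70, b = 36, c = 56, d = 127.
Risk in exposed = 70/106 = 0.66038; risk in unexposed = 56/183 = 0.30601.
RR = 0.66038 / 0.30601 = 2.15802
The risk among the exposed is 2.16 times that among the unexposed.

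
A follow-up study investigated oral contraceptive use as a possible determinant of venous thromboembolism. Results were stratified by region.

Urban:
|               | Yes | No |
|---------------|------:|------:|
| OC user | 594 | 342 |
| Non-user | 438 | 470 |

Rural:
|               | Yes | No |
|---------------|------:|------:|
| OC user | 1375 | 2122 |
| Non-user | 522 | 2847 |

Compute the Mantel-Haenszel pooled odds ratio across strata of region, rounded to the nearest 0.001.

2.975

OR_MH = Σ(aᵢdᵢ/nᵢ) / Σ(bᵢcᵢ/nᵢ), where nᵢ is the stratum total.
Stratum 1 (Urban): n = 1844; a·d/n = 594·470/1844 = 151.3991; b·c/n = 342·438/1844 = 81.2343
Stratum 2 (Rural): n = 6866; a·d/n = 1375·2847/6866 = 570.1464; b·c/n = 2122·522/6866 = 161.3289
OR_MH = (151.3991 + 570.1464) / (81.2343 + 161.3289) = 721.5455 / 242.5631 = 2.97467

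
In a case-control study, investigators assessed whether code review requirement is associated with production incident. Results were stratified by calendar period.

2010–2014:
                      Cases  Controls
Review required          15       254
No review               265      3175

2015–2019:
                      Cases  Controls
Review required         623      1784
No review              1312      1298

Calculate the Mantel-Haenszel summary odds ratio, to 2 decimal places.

OR_MH = Σ(aᵢdᵢ/nᵢ) / Σ(bᵢcᵢ/nᵢ), where nᵢ is the stratum total.
Stratum 1 (2010–2014): n = 3709; a·d/n = 15·3175/3709 = 12.8404; b·c/n = 254·265/3709 = 18.1477
Stratum 2 (2015–2019): n = 5017; a·d/n = 623·1298/5017 = 161.1828; b·c/n = 1784·1312/5017 = 466.5354
OR_MH = (12.8404 + 161.1828) / (18.1477 + 466.5354) = 174.0232 / 484.6831 = 0.35905

0.36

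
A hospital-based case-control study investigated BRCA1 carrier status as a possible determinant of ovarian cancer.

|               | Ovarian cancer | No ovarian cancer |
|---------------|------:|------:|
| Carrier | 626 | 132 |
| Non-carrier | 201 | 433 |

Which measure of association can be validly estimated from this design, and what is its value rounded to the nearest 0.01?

Cells: a = 626, b = 132, c = 201, d = 433.
This is a hospital-based case-control study: participants were sampled on outcome status, so risks in the source population cannot be estimated directly — relative risk is not valid here. The odds ratio is the appropriate measure.
OR = (a·d)/(b·c) = (626 × 433) / (132 × 201) = 271058 / 26532 = 10.21627

10.22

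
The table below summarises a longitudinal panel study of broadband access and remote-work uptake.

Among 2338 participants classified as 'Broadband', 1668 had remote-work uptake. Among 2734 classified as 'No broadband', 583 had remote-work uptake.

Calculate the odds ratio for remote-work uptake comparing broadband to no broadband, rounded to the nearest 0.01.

9.19

From the description: a = 1668, b = 670, c = 583, d = 2151.
OR = (a·d)/(b·c) = (1668 × 2151) / (670 × 583) = 3587868 / 390610 = 9.18529
The odds of remote-work uptake are about 9.19 times as high in the broadband group.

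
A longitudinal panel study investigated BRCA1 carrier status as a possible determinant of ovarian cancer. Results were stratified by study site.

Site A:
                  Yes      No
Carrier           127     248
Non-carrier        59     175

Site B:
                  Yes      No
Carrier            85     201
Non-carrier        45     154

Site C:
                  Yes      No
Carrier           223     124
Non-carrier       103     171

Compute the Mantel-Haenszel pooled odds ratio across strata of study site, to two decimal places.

OR_MH = Σ(aᵢdᵢ/nᵢ) / Σ(bᵢcᵢ/nᵢ), where nᵢ is the stratum total.
Stratum 1 (Site A): n = 609; a·d/n = 127·175/609 = 36.4943; b·c/n = 248·59/609 = 24.0263
Stratum 2 (Site B): n = 485; a·d/n = 85·154/485 = 26.9897; b·c/n = 201·45/485 = 18.6495
Stratum 3 (Site C): n = 621; a·d/n = 223·171/621 = 61.4058; b·c/n = 124·103/621 = 20.5668
OR_MH = (36.4943 + 26.9897 + 61.4058) / (24.0263 + 18.6495 + 20.5668) = 124.8897 / 63.2426 = 1.97477

1.97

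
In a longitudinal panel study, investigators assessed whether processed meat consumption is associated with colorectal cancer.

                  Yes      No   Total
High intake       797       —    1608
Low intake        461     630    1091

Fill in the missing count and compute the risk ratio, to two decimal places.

The missing cell is in the exposed row: 1608 − 797 = 811.
So a = 797, b = 811, c = 461, d = 630.
RR = [a/(a+b)] / [c/(c+d)] = (797/1608) / (461/1091) = 0.49565/0.42255 = 1.17299

1.17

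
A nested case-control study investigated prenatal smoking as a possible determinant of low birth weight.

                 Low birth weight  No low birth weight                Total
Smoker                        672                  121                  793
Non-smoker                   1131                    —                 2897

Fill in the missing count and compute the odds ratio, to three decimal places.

8.672

The missing cell is in the unexposed row: 2897 − 1131 = 1766.
So a = 672, b = 121, c = 1131, d = 1766.
OR = (a·d)/(b·c) = (672 × 1766) / (121 × 1131) = 1186752 / 136851 = 8.67185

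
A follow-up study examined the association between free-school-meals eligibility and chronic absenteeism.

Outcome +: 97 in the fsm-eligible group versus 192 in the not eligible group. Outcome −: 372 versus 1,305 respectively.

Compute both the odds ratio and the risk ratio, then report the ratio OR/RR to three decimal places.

From the description: a = 97, b = 372, c = 192, d = 1305.
OR = (97·1305)/(372·192) = 126585/71424 = 1.77230
Risk in exposed = 97/469 = 0.20682; risk in unexposed = 192/1497 = 0.12826; RR = 1.61257
OR/RR = 1.77230 / 1.61257 = 1.09905
The outcome is not rare, so the OR lies further from 1 than the RR.

1.099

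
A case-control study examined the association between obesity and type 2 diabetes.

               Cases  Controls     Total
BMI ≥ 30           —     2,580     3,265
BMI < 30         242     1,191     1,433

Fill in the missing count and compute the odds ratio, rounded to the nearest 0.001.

1.307

The missing cell is in the exposed row: 3265 − 2580 = 685.
So a = 685, b = 2580, c = 242, d = 1191.
OR = (a·d)/(b·c) = (685 × 1191) / (2580 × 242) = 815835 / 624360 = 1.30667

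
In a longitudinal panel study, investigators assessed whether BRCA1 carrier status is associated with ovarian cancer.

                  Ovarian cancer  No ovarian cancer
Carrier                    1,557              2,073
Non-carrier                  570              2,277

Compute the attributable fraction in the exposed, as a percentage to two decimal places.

53.32

Cells: a = 1557, b = 2073, c = 570, d = 2277.
Risk in exposed = 1557/3630 = 0.42893; risk in unexposed = 570/2847 = 0.20021.
RR = 0.42893/0.20021 = 2.14237
AR% = (RR − 1)/RR × 100 = (2.14237 − 1)/2.14237 × 100 = 53.3227%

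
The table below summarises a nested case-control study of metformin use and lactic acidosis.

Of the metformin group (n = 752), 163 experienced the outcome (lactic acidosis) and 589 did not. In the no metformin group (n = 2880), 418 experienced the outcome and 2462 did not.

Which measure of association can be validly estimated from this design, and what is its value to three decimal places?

1.630

From the description: a = 163, b = 589, c = 418, d = 2462.
This is a nested case-control study: participants were sampled on outcome status, so risks in the source population cannot be estimated directly — relative risk is not valid here. The odds ratio is the appropriate measure.
OR = (a·d)/(b·c) = (163 × 2462) / (589 × 418) = 401306 / 246202 = 1.62999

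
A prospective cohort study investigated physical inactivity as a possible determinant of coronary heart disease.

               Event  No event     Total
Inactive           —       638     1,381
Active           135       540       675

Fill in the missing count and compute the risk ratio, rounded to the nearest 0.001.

The missing cell is in the exposed row: 1381 − 638 = 743.
So a = 743, b = 638, c = 135, d = 540.
RR = [a/(a+b)] / [c/(c+d)] = (743/1381) / (135/675) = 0.53802/0.20000 = 2.69008

2.690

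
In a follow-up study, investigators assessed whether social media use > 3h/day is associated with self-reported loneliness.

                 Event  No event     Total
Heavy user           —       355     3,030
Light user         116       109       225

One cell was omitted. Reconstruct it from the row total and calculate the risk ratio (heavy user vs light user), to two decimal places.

1.71

The missing cell is in the exposed row: 3030 − 355 = 2675.
So a = 2675, b = 355, c = 116, d = 109.
RR = [a/(a+b)] / [c/(c+d)] = (2675/3030) / (116/225) = 0.88284/0.51556 = 1.71240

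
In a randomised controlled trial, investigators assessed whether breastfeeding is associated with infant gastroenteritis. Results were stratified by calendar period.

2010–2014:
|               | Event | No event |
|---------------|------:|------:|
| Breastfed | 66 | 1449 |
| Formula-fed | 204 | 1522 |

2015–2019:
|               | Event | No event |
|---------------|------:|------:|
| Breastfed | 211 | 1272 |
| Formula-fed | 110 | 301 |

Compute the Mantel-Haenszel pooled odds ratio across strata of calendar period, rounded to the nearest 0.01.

0.39

OR_MH = Σ(aᵢdᵢ/nᵢ) / Σ(bᵢcᵢ/nᵢ), where nᵢ is the stratum total.
Stratum 1 (2010–2014): n = 3241; a·d/n = 66·1522/3241 = 30.9941; b·c/n = 1449·204/3241 = 91.2052
Stratum 2 (2015–2019): n = 1894; a·d/n = 211·301/1894 = 33.5327; b·c/n = 1272·110/1894 = 73.8754
OR_MH = (30.9941 + 33.5327) / (91.2052 + 73.8754) = 64.5269 / 165.0806 = 0.39088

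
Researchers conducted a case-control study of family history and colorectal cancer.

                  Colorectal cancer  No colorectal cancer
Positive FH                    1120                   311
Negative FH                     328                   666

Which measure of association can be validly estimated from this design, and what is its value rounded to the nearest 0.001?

Cells: a = 1120, b = 311, c = 328, d = 666.
This is a case-control study: participants were sampled on outcome status, so risks in the source population cannot be estimated directly — relative risk is not valid here. The odds ratio is the appropriate measure.
OR = (a·d)/(b·c) = (1120 × 666) / (311 × 328) = 745920 / 102008 = 7.31237

7.312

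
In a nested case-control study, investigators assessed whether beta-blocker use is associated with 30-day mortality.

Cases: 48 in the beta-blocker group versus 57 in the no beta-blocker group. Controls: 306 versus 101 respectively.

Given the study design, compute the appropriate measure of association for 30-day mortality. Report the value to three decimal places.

From the description: a = 48, b = 306, c = 57, d = 101.
This is a nested case-control study: participants were sampled on outcome status, so risks in the source population cannot be estimated directly — relative risk is not valid here. The odds ratio is the appropriate measure.
OR = (a·d)/(b·c) = (48 × 101) / (306 × 57) = 4848 / 17442 = 0.27795

0.278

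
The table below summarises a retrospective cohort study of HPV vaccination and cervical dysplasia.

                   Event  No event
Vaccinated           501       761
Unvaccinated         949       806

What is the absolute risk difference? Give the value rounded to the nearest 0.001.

Cells: a = 501, b = 761, c = 949, d = 806.
Risk in exposed = 501/1262 = 0.396989; risk in unexposed = 949/1755 = 0.540741.
Risk difference = 0.396989 − 0.540741 = -0.143752

-0.144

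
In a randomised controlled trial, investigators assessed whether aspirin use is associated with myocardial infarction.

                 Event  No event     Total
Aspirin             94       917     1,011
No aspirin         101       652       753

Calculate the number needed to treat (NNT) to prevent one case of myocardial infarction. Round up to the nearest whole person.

Risk in treated group = 94/1011 = 0.09298; risk in control = 101/753 = 0.13413.
Absolute risk reduction = 0.13413 − 0.09298 = 0.04115
NNT = 1 / ARR = 1 / 0.04115 = 24.300 → round up → 25

25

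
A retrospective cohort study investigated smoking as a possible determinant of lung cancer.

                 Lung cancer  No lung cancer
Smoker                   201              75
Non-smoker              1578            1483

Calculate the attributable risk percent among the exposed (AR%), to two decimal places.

Cells: a = 201, b = 75, c = 1578, d = 1483.
Risk in exposed = 201/276 = 0.72826; risk in unexposed = 1578/3061 = 0.51552.
RR = 0.72826/0.51552 = 1.41268
AR% = (RR − 1)/RR × 100 = (1.41268 − 1)/1.41268 × 100 = 29.2125%

29.21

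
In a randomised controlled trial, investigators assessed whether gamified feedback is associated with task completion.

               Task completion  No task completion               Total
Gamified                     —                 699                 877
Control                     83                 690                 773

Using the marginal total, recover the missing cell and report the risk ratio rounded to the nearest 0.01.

1.89

The missing cell is in the exposed row: 877 − 699 = 178.
So a = 178, b = 699, c = 83, d = 690.
RR = [a/(a+b)] / [c/(c+d)] = (178/877) / (83/773) = 0.20296/0.10737 = 1.89026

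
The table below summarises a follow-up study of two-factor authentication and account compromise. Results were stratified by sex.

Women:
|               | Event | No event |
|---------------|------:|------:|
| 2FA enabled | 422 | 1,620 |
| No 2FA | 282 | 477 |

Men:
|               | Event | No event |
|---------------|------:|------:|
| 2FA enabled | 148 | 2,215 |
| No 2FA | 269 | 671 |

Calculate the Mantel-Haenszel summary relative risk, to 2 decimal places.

0.39

RR_MH = Σ(aᵢ·n₀ᵢ/nᵢ) / Σ(cᵢ·n₁ᵢ/nᵢ), with n₁ᵢ = aᵢ+bᵢ (exposed), n₀ᵢ = cᵢ+dᵢ (unexposed), nᵢ = n₁ᵢ+n₀ᵢ.
Stratum 1 (Women): n₁ = 2042, n₀ = 759, n = 2801; a·n₀/n = 422·759/2801 = 114.3513; c·n₁/n = 282·2042/2801 = 205.5851
Stratum 2 (Men): n₁ = 2363, n₀ = 940, n = 3303; a·n₀/n = 148·940/3303 = 42.1193; c·n₁/n = 269·2363/3303 = 192.4454
RR_MH = (114.3513 + 42.1193) / (205.5851 + 192.4454) = 156.4706 / 398.0305 = 0.39311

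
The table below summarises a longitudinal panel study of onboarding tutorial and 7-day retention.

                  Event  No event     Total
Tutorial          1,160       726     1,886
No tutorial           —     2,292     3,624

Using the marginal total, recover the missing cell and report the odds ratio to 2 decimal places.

2.75

The missing cell is in the unexposed row: 3624 − 2292 = 1332.
So a = 1160, b = 726, c = 1332, d = 2292.
OR = (a·d)/(b·c) = (1160 × 2292) / (726 × 1332) = 2658720 / 967032 = 2.74936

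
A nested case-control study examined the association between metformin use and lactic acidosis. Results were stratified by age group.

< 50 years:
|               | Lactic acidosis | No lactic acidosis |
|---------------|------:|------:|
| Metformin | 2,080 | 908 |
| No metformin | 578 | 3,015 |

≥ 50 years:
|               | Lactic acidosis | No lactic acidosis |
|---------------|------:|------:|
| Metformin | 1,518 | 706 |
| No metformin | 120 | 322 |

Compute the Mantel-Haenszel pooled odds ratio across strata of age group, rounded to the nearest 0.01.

OR_MH = Σ(aᵢdᵢ/nᵢ) / Σ(bᵢcᵢ/nᵢ), where nᵢ is the stratum total.
Stratum 1 (< 50 years): n = 6581; a·d/n = 2080·3015/6581 = 952.9251; b·c/n = 908·578/6581 = 79.7484
Stratum 2 (≥ 50 years): n = 2666; a·d/n = 1518·322/2666 = 183.3443; b·c/n = 706·120/2666 = 31.7779
OR_MH = (952.9251 + 183.3443) / (79.7484 + 31.7779) = 1136.2694 / 111.5263 = 10.18835

10.19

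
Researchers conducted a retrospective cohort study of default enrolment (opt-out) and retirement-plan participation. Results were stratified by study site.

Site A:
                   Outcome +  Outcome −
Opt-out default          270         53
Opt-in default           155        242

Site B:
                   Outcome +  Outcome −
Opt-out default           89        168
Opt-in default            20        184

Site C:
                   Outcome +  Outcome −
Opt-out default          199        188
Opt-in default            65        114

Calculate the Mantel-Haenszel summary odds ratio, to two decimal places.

OR_MH = Σ(aᵢdᵢ/nᵢ) / Σ(bᵢcᵢ/nᵢ), where nᵢ is the stratum total.
Stratum 1 (Site A): n = 720; a·d/n = 270·242/720 = 90.7500; b·c/n = 53·155/720 = 11.4097
Stratum 2 (Site B): n = 461; a·d/n = 89·184/461 = 35.5228; b·c/n = 168·20/461 = 7.2885
Stratum 3 (Site C): n = 566; a·d/n = 199·114/566 = 40.0813; b·c/n = 188·65/566 = 21.5901
OR_MH = (90.7500 + 35.5228 + 40.0813) / (11.4097 + 7.2885 + 21.5901) = 166.3540 / 40.2883 = 4.12909

4.13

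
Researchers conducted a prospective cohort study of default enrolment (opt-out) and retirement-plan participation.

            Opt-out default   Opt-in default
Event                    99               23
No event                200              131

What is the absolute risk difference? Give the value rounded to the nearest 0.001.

0.182

Reading the table with exposure as columns: a = 99 (Opt-out default, case), b = 200 (Opt-out default, non-case), c = 23 (Opt-in default, case), d = 131.
Risk in exposed = 99/299 = 0.331104; risk in unexposed = 23/154 = 0.149351.
Risk difference = 0.331104 − 0.149351 = 0.181753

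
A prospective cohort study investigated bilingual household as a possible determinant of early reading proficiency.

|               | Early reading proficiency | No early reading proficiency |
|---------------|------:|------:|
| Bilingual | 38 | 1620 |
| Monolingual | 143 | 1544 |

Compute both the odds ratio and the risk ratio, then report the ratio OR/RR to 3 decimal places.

Cells: a = 38, b = 1620, c = 143, d = 1544.
OR = (38·1544)/(1620·143) = 58672/231660 = 0.25327
Risk in exposed = 38/1658 = 0.02292; risk in unexposed = 143/1687 = 0.08477; RR = 0.27038
OR/RR = 0.25327 / 0.27038 = 0.93670
The outcome is rare in both groups, so OR ≈ RR (ratio near 1).

0.937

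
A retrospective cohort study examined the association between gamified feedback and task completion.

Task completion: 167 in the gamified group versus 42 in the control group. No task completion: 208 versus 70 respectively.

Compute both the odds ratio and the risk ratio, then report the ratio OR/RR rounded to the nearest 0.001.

From the description: a = 167, b = 208, c = 42, d = 70.
OR = (167·70)/(208·42) = 11690/8736 = 1.33814
Risk in exposed = 167/375 = 0.44533; risk in unexposed = 42/112 = 0.37500; RR = 1.18756
OR/RR = 1.33814 / 1.18756 = 1.12680
The outcome is not rare, so the OR lies further from 1 than the RR.

1.127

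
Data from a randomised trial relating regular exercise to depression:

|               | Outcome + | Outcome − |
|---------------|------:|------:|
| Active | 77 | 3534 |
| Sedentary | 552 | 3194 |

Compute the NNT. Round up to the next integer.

Risk in treated group = 77/3611 = 0.02132; risk in control = 552/3746 = 0.14736.
Absolute risk reduction = 0.14736 − 0.02132 = 0.12603
NNT = 1 / ARR = 1 / 0.12603 = 7.934 → round up → 8

8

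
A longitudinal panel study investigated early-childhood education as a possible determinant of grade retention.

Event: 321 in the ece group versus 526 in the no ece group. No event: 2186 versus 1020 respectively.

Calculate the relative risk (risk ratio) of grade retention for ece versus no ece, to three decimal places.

0.376

From the description: a = 321, b = 2186, c = 526, d = 1020.
Risk in exposed = 321/2507 = 0.12804; risk in unexposed = 526/1546 = 0.34023.
RR = 0.12804 / 0.34023 = 0.37633
The risk is 62% lower among the exposed than among the unexposed.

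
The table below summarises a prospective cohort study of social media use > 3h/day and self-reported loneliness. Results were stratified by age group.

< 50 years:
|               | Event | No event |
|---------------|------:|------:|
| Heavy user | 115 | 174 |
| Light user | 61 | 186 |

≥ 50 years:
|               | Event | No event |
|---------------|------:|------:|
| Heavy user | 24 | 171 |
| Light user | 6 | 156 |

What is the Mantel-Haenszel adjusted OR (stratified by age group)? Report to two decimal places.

2.22

OR_MH = Σ(aᵢdᵢ/nᵢ) / Σ(bᵢcᵢ/nᵢ), where nᵢ is the stratum total.
Stratum 1 (< 50 years): n = 536; a·d/n = 115·186/536 = 39.9067; b·c/n = 174·61/536 = 19.8022
Stratum 2 (≥ 50 years): n = 357; a·d/n = 24·156/357 = 10.4874; b·c/n = 171·6/357 = 2.8739
OR_MH = (39.9067 + 10.4874) / (19.8022 + 2.8739) = 50.3941 / 22.6762 = 2.22234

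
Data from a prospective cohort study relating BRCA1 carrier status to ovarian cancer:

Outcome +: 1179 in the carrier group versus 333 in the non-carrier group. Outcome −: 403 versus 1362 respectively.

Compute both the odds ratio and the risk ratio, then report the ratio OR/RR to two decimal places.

3.15

From the description: a = 1179, b = 403, c = 333, d = 1362.
OR = (1179·1362)/(403·333) = 1605798/134199 = 11.96580
Risk in exposed = 1179/1582 = 0.74526; risk in unexposed = 333/1695 = 0.19646; RR = 3.79344
OR/RR = 11.96580 / 3.79344 = 3.15434
The outcome is not rare, so the OR lies further from 1 than the RR.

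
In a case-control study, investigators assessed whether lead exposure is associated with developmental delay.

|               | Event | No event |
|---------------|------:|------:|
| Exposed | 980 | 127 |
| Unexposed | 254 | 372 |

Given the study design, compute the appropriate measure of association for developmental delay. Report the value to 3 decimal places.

Cells: a = 980, b = 127, c = 254, d = 372.
This is a case-control study: participants were sampled on outcome status, so risks in the source population cannot be estimated directly — relative risk is not valid here. The odds ratio is the appropriate measure.
OR = (a·d)/(b·c) = (980 × 372) / (127 × 254) = 364560 / 32258 = 11.30138

11.301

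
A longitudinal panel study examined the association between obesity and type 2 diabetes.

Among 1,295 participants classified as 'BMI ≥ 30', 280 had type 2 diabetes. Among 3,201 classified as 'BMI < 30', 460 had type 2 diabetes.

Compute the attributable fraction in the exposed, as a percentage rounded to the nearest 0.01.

From the description: a = 280, b = 1015, c = 460, d = 2741.
Risk in exposed = 280/1295 = 0.21622; risk in unexposed = 460/3201 = 0.14371.
RR = 0.21622/0.14371 = 1.50458
AR% = (RR − 1)/RR × 100 = (1.50458 − 1)/1.50458 × 100 = 33.5364%

33.54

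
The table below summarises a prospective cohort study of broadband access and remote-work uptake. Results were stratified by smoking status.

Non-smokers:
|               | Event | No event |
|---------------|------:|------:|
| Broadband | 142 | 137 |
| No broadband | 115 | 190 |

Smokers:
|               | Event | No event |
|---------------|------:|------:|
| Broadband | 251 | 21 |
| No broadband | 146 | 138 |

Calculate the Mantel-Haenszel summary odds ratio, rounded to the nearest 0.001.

OR_MH = Σ(aᵢdᵢ/nᵢ) / Σ(bᵢcᵢ/nᵢ), where nᵢ is the stratum total.
Stratum 1 (Non-smokers): n = 584; a·d/n = 142·190/584 = 46.1986; b·c/n = 137·115/584 = 26.9777
Stratum 2 (Smokers): n = 556; a·d/n = 251·138/556 = 62.2986; b·c/n = 21·146/556 = 5.5144
OR_MH = (46.1986 + 62.2986) / (26.9777 + 5.5144) = 108.4972 / 32.4921 = 3.33918

3.339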